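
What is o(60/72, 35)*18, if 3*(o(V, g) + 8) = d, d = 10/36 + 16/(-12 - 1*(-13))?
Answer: -139/3 ≈ -46.333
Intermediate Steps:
d = 293/18 (d = 10*(1/36) + 16/(-12 + 13) = 5/18 + 16/1 = 5/18 + 16*1 = 5/18 + 16 = 293/18 ≈ 16.278)
o(V, g) = -139/54 (o(V, g) = -8 + (1/3)*(293/18) = -8 + 293/54 = -139/54)
o(60/72, 35)*18 = -139/54*18 = -139/3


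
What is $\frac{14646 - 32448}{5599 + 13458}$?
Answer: $- \frac{17802}{19057} \approx -0.93414$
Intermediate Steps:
$\frac{14646 - 32448}{5599 + 13458} = - \frac{17802}{19057}$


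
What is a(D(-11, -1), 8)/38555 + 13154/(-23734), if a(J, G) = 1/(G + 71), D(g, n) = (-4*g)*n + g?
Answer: -20032510698/36145042615 ≈ -0.55423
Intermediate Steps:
D(g, n) = g - 4*g*n (D(g, n) = -4*g*n + g = g - 4*g*n)
a(J, G) = 1/(71 + G)
a(D(-11, -1), 8)/38555 + 13154/(-23734) = 1/((71 + 8)*38555) + 13154/(-23734) = (1/38555)/79 + 13154*(-1/23734) = (1/79)*(1/38555) - 6577/11867 = 1/3045845 - 6577/11867 = -20032510698/36145042615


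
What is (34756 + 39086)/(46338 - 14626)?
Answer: 36921/15856 ≈ 2.3285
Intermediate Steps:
(34756 + 39086)/(46338 - 14626) = 73842/31712 = 73842*(1/31712) = 36921/15856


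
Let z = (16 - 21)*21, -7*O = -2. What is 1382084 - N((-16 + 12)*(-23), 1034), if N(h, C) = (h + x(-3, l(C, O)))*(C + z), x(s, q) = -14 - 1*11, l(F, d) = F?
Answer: 1319841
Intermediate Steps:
O = 2/7 (O = -⅐*(-2) = 2/7 ≈ 0.28571)
z = -105 (z = -5*21 = -105)
x(s, q) = -25 (x(s, q) = -14 - 11 = -25)
N(h, C) = (-105 + C)*(-25 + h) (N(h, C) = (h - 25)*(C - 105) = (-25 + h)*(-105 + C) = (-105 + C)*(-25 + h))
1382084 - N((-16 + 12)*(-23), 1034) = 1382084 - (2625 - 105*(-16 + 12)*(-23) - 25*1034 + 1034*((-16 + 12)*(-23))) = 1382084 - (2625 - (-420)*(-23) - 25850 + 1034*(-4*(-23))) = 1382084 - (2625 - 105*92 - 25850 + 1034*92) = 1382084 - (2625 - 9660 - 25850 + 95128) = 1382084 - 1*62243 = 1382084 - 62243 = 1319841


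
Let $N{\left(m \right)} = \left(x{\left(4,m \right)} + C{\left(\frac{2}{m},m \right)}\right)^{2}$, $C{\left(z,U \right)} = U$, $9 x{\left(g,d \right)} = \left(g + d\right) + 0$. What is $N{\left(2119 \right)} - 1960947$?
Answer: $\frac{290348929}{81} \approx 3.5846 \cdot 10^{6}$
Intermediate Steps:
$x{\left(g,d \right)} = \frac{d}{9} + \frac{g}{9}$ ($x{\left(g,d \right)} = \frac{\left(g + d\right) + 0}{9} = \frac{\left(d + g\right) + 0}{9} = \frac{d + g}{9} = \frac{d}{9} + \frac{g}{9}$)
$N{\left(m \right)} = \left(\frac{4}{9} + \frac{10 m}{9}\right)^{2}$ ($N{\left(m \right)} = \left(\left(\frac{m}{9} + \frac{1}{9} \cdot 4\right) + m\right)^{2} = \left(\left(\frac{m}{9} + \frac{4}{9}\right) + m\right)^{2} = \left(\left(\frac{4}{9} + \frac{m}{9}\right) + m\right)^{2} = \left(\frac{4}{9} + \frac{10 m}{9}\right)^{2}$)
$N{\left(2119 \right)} - 1960947 = \frac{4 \left(2 + 5 \cdot 2119\right)^{2}}{81} - 1960947 = \frac{4 \left(2 + 10595\right)^{2}}{81} - 1960947 = \frac{4 \cdot 10597^{2}}{81} - 1960947 = \frac{4}{81} \cdot 112296409 - 1960947 = \frac{449185636}{81} - 1960947 = \frac{290348929}{81}$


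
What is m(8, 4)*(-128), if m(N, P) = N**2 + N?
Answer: -9216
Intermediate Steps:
m(N, P) = N + N**2
m(8, 4)*(-128) = (8*(1 + 8))*(-128) = (8*9)*(-128) = 72*(-128) = -9216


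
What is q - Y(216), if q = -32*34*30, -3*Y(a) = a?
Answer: -32568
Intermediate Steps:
Y(a) = -a/3
q = -32640 (q = -1088*30 = -32640)
q - Y(216) = -32640 - (-1)*216/3 = -32640 - 1*(-72) = -32640 + 72 = -32568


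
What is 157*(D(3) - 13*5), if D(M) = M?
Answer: -9734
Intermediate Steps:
157*(D(3) - 13*5) = 157*(3 - 13*5) = 157*(3 - 65) = 157*(-62) = -9734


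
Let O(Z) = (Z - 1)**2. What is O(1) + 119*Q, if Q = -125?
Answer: -14875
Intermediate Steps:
O(Z) = (-1 + Z)**2
O(1) + 119*Q = (-1 + 1)**2 + 119*(-125) = 0**2 - 14875 = 0 - 14875 = -14875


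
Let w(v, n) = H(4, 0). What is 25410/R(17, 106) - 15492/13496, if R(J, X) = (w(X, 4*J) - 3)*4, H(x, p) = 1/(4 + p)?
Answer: -7797813/3374 ≈ -2311.1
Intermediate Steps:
w(v, n) = 1/4 (w(v, n) = 1/(4 + 0) = 1/4)
R(J, X) = -11 (R(J, X) = (1/4 - 3)*4 = -11/4*4 = -11)
25410/R(17, 106) - 15492/13496 = 25410/(-11) - 15492/13496 = 25410*(-1/11) - 15492*1/13496 = -2310 - 3873/3374 = -7797813/3374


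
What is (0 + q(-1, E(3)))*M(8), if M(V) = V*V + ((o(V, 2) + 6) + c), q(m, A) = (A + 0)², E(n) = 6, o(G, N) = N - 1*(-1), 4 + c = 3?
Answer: 2592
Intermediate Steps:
c = -1 (c = -4 + 3 = -1)
o(G, N) = 1 + N (o(G, N) = N + 1 = 1 + N)
q(m, A) = A²
M(V) = 8 + V² (M(V) = V*V + (((1 + 2) + 6) - 1) = V² + ((3 + 6) - 1) = V² + (9 - 1) = V² + 8 = 8 + V²)
(0 + q(-1, E(3)))*M(8) = (0 + 6²)*(8 + 8²) = (0 + 36)*(8 + 64) = 36*72 = 2592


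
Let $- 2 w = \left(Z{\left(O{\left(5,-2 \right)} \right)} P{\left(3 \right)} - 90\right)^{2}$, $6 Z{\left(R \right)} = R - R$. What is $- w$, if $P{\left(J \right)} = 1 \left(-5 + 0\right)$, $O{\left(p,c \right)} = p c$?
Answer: $4050$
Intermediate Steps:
$O{\left(p,c \right)} = c p$
$P{\left(J \right)} = -5$ ($P{\left(J \right)} = 1 \left(-5\right) = -5$)
$Z{\left(R \right)} = 0$ ($Z{\left(R \right)} = \frac{R - R}{6} = \frac{1}{6} \cdot 0 = 0$)
$w = -4050$ ($w = - \frac{\left(0 \left(-5\right) - 90\right)^{2}}{2} = - \frac{\left(0 - 90\right)^{2}}{2} = - \frac{\left(-90\right)^{2}}{2} = \left(- \frac{1}{2}\right) 8100 = -4050$)
$- w = \left(-1\right) \left(-4050\right) = 4050$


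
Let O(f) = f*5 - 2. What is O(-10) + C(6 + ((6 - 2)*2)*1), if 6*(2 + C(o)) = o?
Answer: -155/3 ≈ -51.667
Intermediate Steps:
O(f) = -2 + 5*f (O(f) = 5*f - 2 = -2 + 5*f)
C(o) = -2 + o/6
O(-10) + C(6 + ((6 - 2)*2)*1) = (-2 + 5*(-10)) + (-2 + (6 + ((6 - 2)*2)*1)/6) = (-2 - 50) + (-2 + (6 + (4*2)*1)/6) = -52 + (-2 + (6 + 8*1)/6) = -52 + (-2 + (6 + 8)/6) = -52 + (-2 + (1/6)*14) = -52 + (-2 + 7/3) = -52 + 1/3 = -155/3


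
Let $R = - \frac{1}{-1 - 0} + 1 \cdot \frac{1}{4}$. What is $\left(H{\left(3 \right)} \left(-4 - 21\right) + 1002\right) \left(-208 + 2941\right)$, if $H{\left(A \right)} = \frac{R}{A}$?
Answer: $\frac{10839989}{4} \approx 2.71 \cdot 10^{6}$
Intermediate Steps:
$R = \frac{5}{4}$ ($R = - \frac{1}{-1 + 0} + 1 \cdot \frac{1}{4} = - \frac{1}{-1} + \frac{1}{4} = \left(-1\right) \left(-1\right) + \frac{1}{4} = 1 + \frac{1}{4} = \frac{5}{4} \approx 1.25$)
$H{\left(A \right)} = \frac{5}{4 A}$
$\left(H{\left(3 \right)} \left(-4 - 21\right) + 1002\right) \left(-208 + 2941\right) = \left(\frac{5}{4 \cdot 3} \left(-4 - 21\right) + 1002\right) \left(-208 + 2941\right) = \left(\frac{5}{4} \cdot \frac{1}{3} \left(-4 - 21\right) + 1002\right) 2733 = \left(\frac{5}{12} \left(-25\right) + 1002\right) 2733 = \left(- \frac{125}{12} + 1002\right) 2733 = \frac{11899}{12} \cdot 2733 = \frac{10839989}{4}$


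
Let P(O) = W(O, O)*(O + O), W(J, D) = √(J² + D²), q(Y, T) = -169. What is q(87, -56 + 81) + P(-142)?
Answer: -169 - 40328*√2 ≈ -57201.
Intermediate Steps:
W(J, D) = √(D² + J²)
P(O) = 2*O*√2*√(O²) (P(O) = √(O² + O²)*(O + O) = √(2*O²)*(2*O) = (√2*√(O²))*(2*O) = 2*O*√2*√(O²))
q(87, -56 + 81) + P(-142) = -169 + 2*(-142)*√2*√((-142)²) = -169 + 2*(-142)*√2*√20164 = -169 + 2*(-142)*√2*142 = -169 - 40328*√2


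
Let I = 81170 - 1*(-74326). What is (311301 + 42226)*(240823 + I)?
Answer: 140109467113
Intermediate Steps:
I = 155496 (I = 81170 + 74326 = 155496)
(311301 + 42226)*(240823 + I) = (311301 + 42226)*(240823 + 155496) = 353527*396319 = 140109467113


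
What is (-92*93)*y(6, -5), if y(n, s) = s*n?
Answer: 256680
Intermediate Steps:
y(n, s) = n*s
(-92*93)*y(6, -5) = (-92*93)*(6*(-5)) = -8556*(-30) = 256680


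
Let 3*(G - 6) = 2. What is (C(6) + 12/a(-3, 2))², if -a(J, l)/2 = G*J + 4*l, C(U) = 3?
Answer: 49/4 ≈ 12.250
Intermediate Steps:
G = 20/3 (G = 6 + (⅓)*2 = 6 + ⅔ = 20/3 ≈ 6.6667)
a(J, l) = -8*l - 40*J/3 (a(J, l) = -2*(20*J/3 + 4*l) = -2*(4*l + 20*J/3) = -8*l - 40*J/3)
(C(6) + 12/a(-3, 2))² = (3 + 12/(-8*2 - 40/3*(-3)))² = (3 + 12/(-16 + 40))² = (3 + 12/24)² = (3 + 12*(1/24))² = (3 + ½)² = (7/2)² = 49/4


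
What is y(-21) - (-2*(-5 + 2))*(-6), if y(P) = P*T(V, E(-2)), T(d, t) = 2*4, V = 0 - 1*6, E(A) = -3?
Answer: -132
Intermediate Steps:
V = -6 (V = 0 - 6 = -6)
T(d, t) = 8
y(P) = 8*P (y(P) = P*8 = 8*P)
y(-21) - (-2*(-5 + 2))*(-6) = 8*(-21) - (-2*(-5 + 2))*(-6) = -168 - (-2*(-3))*(-6) = -168 - 6*(-6) = -168 - 1*(-36) = -168 + 36 = -132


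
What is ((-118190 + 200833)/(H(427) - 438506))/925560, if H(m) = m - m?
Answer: -82643/405863613360 ≈ -2.0362e-7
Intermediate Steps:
H(m) = 0
((-118190 + 200833)/(H(427) - 438506))/925560 = ((-118190 + 200833)/(0 - 438506))/925560 = (82643/(-438506))*(1/925560) = (82643*(-1/438506))*(1/925560) = -82643/438506*1/925560 = -82643/405863613360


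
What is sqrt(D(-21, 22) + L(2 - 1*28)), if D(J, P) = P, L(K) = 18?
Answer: 2*sqrt(10) ≈ 6.3246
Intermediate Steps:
sqrt(D(-21, 22) + L(2 - 1*28)) = sqrt(22 + 18) = sqrt(40) = 2*sqrt(10)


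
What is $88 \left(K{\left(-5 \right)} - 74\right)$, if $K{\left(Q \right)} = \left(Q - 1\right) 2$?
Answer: $-7568$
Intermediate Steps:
$K{\left(Q \right)} = -2 + 2 Q$ ($K{\left(Q \right)} = \left(-1 + Q\right) 2 = -2 + 2 Q$)
$88 \left(K{\left(-5 \right)} - 74\right) = 88 \left(\left(-2 + 2 \left(-5\right)\right) - 74\right) = 88 \left(\left(-2 - 10\right) - 74\right) = 88 \left(-12 - 74\right) = 88 \left(-86\right) = -7568$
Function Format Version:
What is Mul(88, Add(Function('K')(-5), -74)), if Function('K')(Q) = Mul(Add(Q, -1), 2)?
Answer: -7568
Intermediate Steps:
Function('K')(Q) = Add(-2, Mul(2, Q)) (Function('K')(Q) = Mul(Add(-1, Q), 2) = Add(-2, Mul(2, Q)))
Mul(88, Add(Function('K')(-5), -74)) = Mul(88, Add(Add(-2, Mul(2, -5)), -74)) = Mul(88, Add(Add(-2, -10), -74)) = Mul(88, Add(-12, -74)) = Mul(88, -86) = -7568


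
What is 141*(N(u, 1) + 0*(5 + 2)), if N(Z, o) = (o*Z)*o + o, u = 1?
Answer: 282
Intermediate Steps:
N(Z, o) = o + Z*o² (N(Z, o) = (Z*o)*o + o = Z*o² + o = o + Z*o²)
141*(N(u, 1) + 0*(5 + 2)) = 141*(1*(1 + 1*1) + 0*(5 + 2)) = 141*(1*(1 + 1) + 0*7) = 141*(1*2 + 0) = 141*(2 + 0) = 141*2 = 282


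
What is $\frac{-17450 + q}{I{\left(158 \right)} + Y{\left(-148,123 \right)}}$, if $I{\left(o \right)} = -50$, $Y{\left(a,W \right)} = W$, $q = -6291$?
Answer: $- \frac{23741}{73} \approx -325.22$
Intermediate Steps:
$\frac{-17450 + q}{I{\left(158 \right)} + Y{\left(-148,123 \right)}} = \frac{-17450 - 6291}{-50 + 123} = - \frac{23741}{73}$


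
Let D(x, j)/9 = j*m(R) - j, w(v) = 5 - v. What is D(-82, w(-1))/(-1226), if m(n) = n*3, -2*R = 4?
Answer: 189/613 ≈ 0.30832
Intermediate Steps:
R = -2 (R = -½*4 = -2)
m(n) = 3*n
D(x, j) = -63*j (D(x, j) = 9*(j*(3*(-2)) - j) = 9*(j*(-6) - j) = 9*(-6*j - j) = 9*(-7*j) = -63*j)
D(-82, w(-1))/(-1226) = -63*(5 - 1*(-1))/(-1226) = -63*(5 + 1)*(-1/1226) = -63*6*(-1/1226) = -378*(-1/1226) = 189/613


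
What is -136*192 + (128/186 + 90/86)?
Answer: -104414951/3999 ≈ -26110.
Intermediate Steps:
-136*192 + (128/186 + 90/86) = -26112 + (128*(1/186) + 90*(1/86)) = -26112 + (64/93 + 45/43) = -26112 + 6937/3999 = -104414951/3999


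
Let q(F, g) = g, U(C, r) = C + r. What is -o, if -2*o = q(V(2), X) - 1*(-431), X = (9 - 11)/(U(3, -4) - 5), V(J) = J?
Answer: 647/3 ≈ 215.67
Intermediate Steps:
X = ⅓ (X = (9 - 11)/((3 - 4) - 5) = -2/(-1 - 5) = -2/(-6) = -2*(-⅙) = ⅓ ≈ 0.33333)
o = -647/3 (o = -(⅓ - 1*(-431))/2 = -(⅓ + 431)/2 = -½*1294/3 = -647/3 ≈ -215.67)
-o = -1*(-647/3) = 647/3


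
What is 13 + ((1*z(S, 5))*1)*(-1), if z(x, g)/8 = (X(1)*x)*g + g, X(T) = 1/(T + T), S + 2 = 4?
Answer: -67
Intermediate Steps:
S = 2 (S = -2 + 4 = 2)
X(T) = 1/(2*T)
z(x, g) = 8*g + 4*g*x (z(x, g) = 8*((((½)/1)*x)*g + g) = 8*((((½)*1)*x)*g + g) = 8*((x/2)*g + g) = 8*(g*x/2 + g) = 8*(g + g*x/2) = 8*g + 4*g*x)
13 + ((1*z(S, 5))*1)*(-1) = 13 + ((1*(4*5*(2 + 2)))*1)*(-1) = 13 + ((1*(4*5*4))*1)*(-1) = 13 + ((1*80)*1)*(-1) = 13 + (80*1)*(-1) = 13 + 80*(-1) = 13 - 80 = -67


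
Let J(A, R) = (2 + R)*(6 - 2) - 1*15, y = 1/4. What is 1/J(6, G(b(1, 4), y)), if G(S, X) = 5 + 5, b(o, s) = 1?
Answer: 1/33 ≈ 0.030303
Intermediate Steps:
y = ¼ ≈ 0.25000
G(S, X) = 10
J(A, R) = -7 + 4*R (J(A, R) = (2 + R)*4 - 15 = (8 + 4*R) - 15 = -7 + 4*R)
1/J(6, G(b(1, 4), y)) = 1/(-7 + 4*10) = 1/(-7 + 40) = 1/33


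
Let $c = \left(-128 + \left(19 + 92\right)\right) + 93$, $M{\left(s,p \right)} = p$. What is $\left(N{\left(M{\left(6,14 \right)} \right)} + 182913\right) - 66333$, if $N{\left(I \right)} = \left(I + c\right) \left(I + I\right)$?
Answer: $119100$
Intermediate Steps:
$c = 76$ ($c = \left(-128 + 111\right) + 93 = -17 + 93 = 76$)
$N{\left(I \right)} = 2 I \left(76 + I\right)$ ($N{\left(I \right)} = \left(I + 76\right) \left(I + I\right) = \left(76 + I\right) 2 I = 2 I \left(76 + I\right)$)
$\left(N{\left(M{\left(6,14 \right)} \right)} + 182913\right) - 66333 = \left(2 \cdot 14 \left(76 + 14\right) + 182913\right) - 66333 = \left(2 \cdot 14 \cdot 90 + 182913\right) - 66333 = \left(2520 + 182913\right) - 66333 = 185433 - 66333 = 119100$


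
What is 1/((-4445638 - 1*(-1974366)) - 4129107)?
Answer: -1/6600379 ≈ -1.5151e-7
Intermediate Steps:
1/((-4445638 - 1*(-1974366)) - 4129107) = 1/((-4445638 + 1974366) - 4129107) = 1/(-2471272 - 4129107) = 1/(-6600379) = -1/6600379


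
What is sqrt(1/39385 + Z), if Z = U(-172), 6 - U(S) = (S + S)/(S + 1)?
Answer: sqrt(20100295401415)/2244945 ≈ 1.9971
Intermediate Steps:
U(S) = 6 - 2*S/(1 + S) (U(S) = 6 - (S + S)/(S + 1) = 6 - 2*S/(1 + S))
Z = 682/171 (Z = 2*(3 + 2*(-172))/(1 - 172) = 2*(3 - 344)/(-171) = 2*(-1/171)*(-341) = 682/171 ≈ 3.9883)
sqrt(1/39385 + Z) = sqrt(1/39385 + 682/171) = sqrt(26860741/6734835) = sqrt(20100295401415)/2244945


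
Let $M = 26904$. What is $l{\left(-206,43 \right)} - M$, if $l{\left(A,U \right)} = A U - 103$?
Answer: $-35865$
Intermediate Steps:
$l{\left(A,U \right)} = -103 + A U$
$l{\left(-206,43 \right)} - M = \left(-103 - 8858\right) - 26904 = -8961 - 26904 = -35865$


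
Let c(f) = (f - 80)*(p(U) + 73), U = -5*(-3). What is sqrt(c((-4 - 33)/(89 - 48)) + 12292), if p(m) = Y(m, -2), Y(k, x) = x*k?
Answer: 9*sqrt(182901)/41 ≈ 93.879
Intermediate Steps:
Y(k, x) = k*x
U = 15
p(m) = -2*m (p(m) = m*(-2) = -2*m)
c(f) = -3440 + 43*f (c(f) = (f - 80)*(-2*15 + 73) = (-80 + f)*(-30 + 73) = (-80 + f)*43 = -3440 + 43*f)
sqrt(c((-4 - 33)/(89 - 48)) + 12292) = sqrt((-3440 + 43*((-4 - 33)/(89 - 48))) + 12292) = sqrt((-3440 + 43*(-37/41)) + 12292) = sqrt((-3440 - 1591/41) + 12292) = sqrt(-142631/41 + 12292) = sqrt(361341/41) = 9*sqrt(182901)/41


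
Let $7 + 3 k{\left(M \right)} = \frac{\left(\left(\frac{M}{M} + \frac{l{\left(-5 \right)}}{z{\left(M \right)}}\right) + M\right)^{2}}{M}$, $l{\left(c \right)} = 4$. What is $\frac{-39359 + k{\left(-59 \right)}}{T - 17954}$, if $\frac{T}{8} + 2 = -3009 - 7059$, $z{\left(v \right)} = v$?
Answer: $\frac{12131855656}{30349060209} \approx 0.39974$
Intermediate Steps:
$T = -80560$ ($T = -16 + 8 \left(-3009 - 7059\right) = -16 + 8 \left(-10068\right) = -16 - 80544 = -80560$)
$k{\left(M \right)} = - \frac{7}{3} + \frac{\left(1 + M + \frac{4}{M}\right)^{2}}{3 M}$ ($k{\left(M \right)} = - \frac{7}{3} + \frac{\left(\left(\frac{M}{M} + \frac{4}{M}\right) + M\right)^{2} \frac{1}{M}}{3} = - \frac{7}{3} + \frac{\left(\left(1 + \frac{4}{M}\right) + M\right)^{2} \frac{1}{M}}{3} = - \frac{7}{3} + \frac{\left(1 + M + \frac{4}{M}\right)^{2} \frac{1}{M}}{3} = - \frac{7}{3} + \frac{\frac{1}{M} \left(1 + M + \frac{4}{M}\right)^{2}}{3} = - \frac{7}{3} + \frac{\left(1 + M + \frac{4}{M}\right)^{2}}{3 M}$)
$\frac{-39359 + k{\left(-59 \right)}}{T - 17954} = \frac{-39359 + \left(- \frac{7}{3} + \frac{\left(4 - 59 + \left(-59\right)^{2}\right)^{2}}{3 \left(-205379\right)}\right)}{-80560 - 17954} = \frac{-39359 + \left(- \frac{7}{3} + \frac{1}{3} \left(- \frac{1}{205379}\right) \left(4 - 59 + 3481\right)^{2}\right)}{-98514} = \left(-39359 + \left(- \frac{7}{3} + \frac{1}{3} \left(- \frac{1}{205379}\right) 3426^{2}\right)\right) \left(- \frac{1}{98514}\right) = \left(-39359 + \left(- \frac{7}{3} + \frac{1}{3} \left(- \frac{1}{205379}\right) 11737476\right)\right) \left(- \frac{1}{98514}\right) = \left(-39359 - \frac{13175129}{616137}\right) \left(- \frac{1}{98514}\right) = \left(- \frac{24263711312}{616137}\right) \left(- \frac{1}{98514}\right) = \frac{12131855656}{30349060209}$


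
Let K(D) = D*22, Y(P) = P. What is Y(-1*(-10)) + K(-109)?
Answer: -2388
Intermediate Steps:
K(D) = 22*D
Y(-1*(-10)) + K(-109) = -1*(-10) + 22*(-109) = 10 - 2398 = -2388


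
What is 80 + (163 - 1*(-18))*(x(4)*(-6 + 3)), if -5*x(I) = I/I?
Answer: 943/5 ≈ 188.60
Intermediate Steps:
x(I) = -1/5 (x(I) = -I/(5*I) = -1/5*1 = -1/5)
80 + (163 - 1*(-18))*(x(4)*(-6 + 3)) = 80 + (163 - 1*(-18))*(-(-6 + 3)/5) = 80 + (163 + 18)*(-1/5*(-3)) = 80 + 181*(3/5) = 80 + 543/5 = 943/5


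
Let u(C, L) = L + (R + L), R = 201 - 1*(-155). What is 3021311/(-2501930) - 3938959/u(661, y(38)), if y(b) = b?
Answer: -4928152448611/540416880 ≈ -9119.2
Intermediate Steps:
R = 356 (R = 201 + 155 = 356)
u(C, L) = 356 + 2*L (u(C, L) = L + (356 + L) = 356 + 2*L)
3021311/(-2501930) - 3938959/u(661, y(38)) = 3021311/(-2501930) - 3938959/(356 + 2*38) = 3021311*(-1/2501930) - 3938959/(356 + 76) = -3021311/2501930 - 3938959/432 = -4928152448611/540416880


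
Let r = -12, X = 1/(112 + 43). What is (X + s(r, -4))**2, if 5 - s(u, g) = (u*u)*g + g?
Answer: 8222136976/24025 ≈ 3.4223e+5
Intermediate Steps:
X = 1/155 ≈ 0.0064516
s(u, g) = 5 - g - g*u**2 (s(u, g) = 5 - ((u*u)*g + g) = 5 - (u**2*g + g) = 5 - (g*u**2 + g) = 5 - (g + g*u**2) = 5 + (-g - g*u**2) = 5 - g - g*u**2)
(X + s(r, -4))**2 = (1/155 + (5 - 1*(-4) - 1*(-4)*(-12)**2))**2 = (1/155 + (5 + 4 - 1*(-4)*144))**2 = (1/155 + (5 + 4 + 576))**2 = (1/155 + 585)**2 = (90676/155)**2 = 8222136976/24025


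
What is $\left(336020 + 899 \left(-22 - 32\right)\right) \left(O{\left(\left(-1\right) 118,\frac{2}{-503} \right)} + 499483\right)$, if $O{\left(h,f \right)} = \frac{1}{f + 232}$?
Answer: $\frac{8377951043387585}{58347} \approx 1.4359 \cdot 10^{11}$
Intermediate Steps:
$O{\left(h,f \right)} = \frac{1}{232 + f}$
$\left(336020 + 899 \left(-22 - 32\right)\right) \left(O{\left(\left(-1\right) 118,\frac{2}{-503} \right)} + 499483\right) = \left(336020 + 899 \left(-22 - 32\right)\right) \left(\frac{1}{232 + \frac{2}{-503}} + 499483\right) = \left(336020 + 899 \left(-54\right)\right) \left(\frac{1}{232 + 2 \left(- \frac{1}{503}\right)} + 499483\right) = \left(336020 - 48546\right) \left(\frac{1}{232 - \frac{2}{503}} + 499483\right) = 287474 \left(\frac{1}{\frac{116694}{503}} + 499483\right) = 287474 \left(\frac{503}{116694} + 499483\right) = 287474 \cdot \frac{58286669705}{116694} = \frac{8377951043387585}{58347}$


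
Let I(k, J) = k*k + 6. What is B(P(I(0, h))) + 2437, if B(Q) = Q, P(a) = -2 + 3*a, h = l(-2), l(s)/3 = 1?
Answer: 2453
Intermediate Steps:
l(s) = 3 (l(s) = 3*1 = 3)
h = 3
I(k, J) = 6 + k² (I(k, J) = k² + 6 = 6 + k²)
B(P(I(0, h))) + 2437 = (-2 + 3*(6 + 0²)) + 2437 = (-2 + 3*(6 + 0)) + 2437 = (-2 + 3*6) + 2437 = (-2 + 18) + 2437 = 16 + 2437 = 2453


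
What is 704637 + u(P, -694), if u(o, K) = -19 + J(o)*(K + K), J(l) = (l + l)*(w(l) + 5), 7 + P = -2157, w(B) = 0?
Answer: 30740938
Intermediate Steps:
P = -2164 (P = -7 - 2157 = -2164)
J(l) = 10*l (J(l) = (l + l)*(0 + 5) = (2*l)*5 = 10*l)
u(o, K) = -19 + 20*K*o (u(o, K) = -19 + (10*o)*(K + K) = -19 + (10*o)*(2*K) = -19 + 20*K*o)
704637 + u(P, -694) = 704637 + (-19 + 20*(-694)*(-2164)) = 704637 + (-19 + 30036320) = 704637 + 30036301 = 30740938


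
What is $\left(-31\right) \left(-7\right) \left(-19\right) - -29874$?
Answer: $25751$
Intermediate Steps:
$\left(-31\right) \left(-7\right) \left(-19\right) - -29874 = 217 \left(-19\right) + 29874 = -4123 + 29874 = 25751$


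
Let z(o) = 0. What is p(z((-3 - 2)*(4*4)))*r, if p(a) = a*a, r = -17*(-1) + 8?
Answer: 0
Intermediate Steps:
r = 25 (r = 17 + 8 = 25)
p(a) = a²
p(z((-3 - 2)*(4*4)))*r = 0²*25 = 0*25 = 0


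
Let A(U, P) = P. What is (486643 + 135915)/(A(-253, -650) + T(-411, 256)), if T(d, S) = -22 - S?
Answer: -311279/464 ≈ -670.86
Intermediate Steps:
(486643 + 135915)/(A(-253, -650) + T(-411, 256)) = (486643 + 135915)/(-650 + (-22 - 1*256)) = 622558/(-650 + (-22 - 256)) = 622558/(-650 - 278) = 622558/(-928) = 622558*(-1/928) = -311279/464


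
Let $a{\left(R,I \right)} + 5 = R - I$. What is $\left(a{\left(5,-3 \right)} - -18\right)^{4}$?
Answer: $194481$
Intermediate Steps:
$a{\left(R,I \right)} = -5 + R - I$ ($a{\left(R,I \right)} = -5 - \left(I - R\right) = -5 + R - I$)
$\left(a{\left(5,-3 \right)} - -18\right)^{4} = \left(\left(-5 + 5 - -3\right) - -18\right)^{4} = \left(\left(-5 + 5 + 3\right) + 18\right)^{4} = \left(3 + 18\right)^{4} = 21^{4} = 194481$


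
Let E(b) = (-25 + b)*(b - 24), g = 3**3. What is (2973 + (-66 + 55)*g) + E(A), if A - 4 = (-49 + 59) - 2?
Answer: 2832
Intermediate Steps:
g = 27
A = 12 (A = 4 + ((-49 + 59) - 2) = 4 + (10 - 2) = 4 + 8 = 12)
E(b) = (-25 + b)*(-24 + b)
(2973 + (-66 + 55)*g) + E(A) = (2973 + (-66 + 55)*27) + (600 + 12**2 - 49*12) = (2973 - 11*27) + (600 + 144 - 588) = (2973 - 297) + 156 = 2676 + 156 = 2832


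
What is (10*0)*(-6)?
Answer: 0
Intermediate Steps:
(10*0)*(-6) = 0*(-6) = 0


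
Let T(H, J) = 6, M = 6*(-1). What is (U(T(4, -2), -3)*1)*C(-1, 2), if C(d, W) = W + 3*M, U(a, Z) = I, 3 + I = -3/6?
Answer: 56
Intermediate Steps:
I = -7/2 (I = -3 - 3/6 = -3 - 3*⅙ = -3 - ½ = -7/2 ≈ -3.5000)
M = -6
U(a, Z) = -7/2
C(d, W) = -18 + W (C(d, W) = W + 3*(-6) = W - 18 = -18 + W)
(U(T(4, -2), -3)*1)*C(-1, 2) = (-7/2*1)*(-18 + 2) = -7/2*(-16) = 56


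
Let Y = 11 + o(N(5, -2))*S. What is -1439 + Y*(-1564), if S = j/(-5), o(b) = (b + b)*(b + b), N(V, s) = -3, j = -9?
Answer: -599951/5 ≈ -1.1999e+5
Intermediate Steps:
o(b) = 4*b² (o(b) = (2*b)*(2*b) = 4*b²)
S = 9/5 (S = -9/(-5) = -9*(-⅕) = 9/5 ≈ 1.8000)
Y = 379/5 (Y = 11 + (4*(-3)²)*(9/5) = 11 + (4*9)*(9/5) = 11 + 36*(9/5) = 11 + 324/5 = 379/5 ≈ 75.800)
-1439 + Y*(-1564) = -1439 + (379/5)*(-1564) = -1439 - 592756/5 = -599951/5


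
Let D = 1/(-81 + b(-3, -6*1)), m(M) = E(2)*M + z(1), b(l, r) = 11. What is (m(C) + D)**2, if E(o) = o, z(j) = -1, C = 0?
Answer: 5041/4900 ≈ 1.0288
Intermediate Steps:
m(M) = -1 + 2*M (m(M) = 2*M - 1 = -1 + 2*M)
D = -1/70 (D = 1/(-81 + 11) = 1/(-70) = -1/70 ≈ -0.014286)
(m(C) + D)**2 = ((-1 + 2*0) - 1/70)**2 = ((-1 + 0) - 1/70)**2 = (-1 - 1/70)**2 = (-71/70)**2 = 5041/4900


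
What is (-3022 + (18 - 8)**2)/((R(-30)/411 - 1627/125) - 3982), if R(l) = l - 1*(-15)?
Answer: 25019625/34207637 ≈ 0.73140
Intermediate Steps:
R(l) = 15 + l (R(l) = l + 15 = 15 + l)
(-3022 + (18 - 8)**2)/((R(-30)/411 - 1627/125) - 3982) = (-3022 + (18 - 8)**2)/(((15 - 30)/411 - 1627/125) - 3982) = (-3022 + 10**2)/((-15*1/411 - 1627*1/125) - 3982) = (-3022 + 100)/((-5/137 - 1627/125) - 3982) = -2922/(-223524/17125 - 3982) = -2922/(-68415274/17125) = -2922*(-17125/68415274) = 25019625/34207637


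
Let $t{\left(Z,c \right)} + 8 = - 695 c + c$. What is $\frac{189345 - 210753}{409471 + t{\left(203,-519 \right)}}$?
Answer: $- \frac{21408}{769649} \approx -0.027815$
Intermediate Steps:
$t{\left(Z,c \right)} = -8 - 694 c$ ($t{\left(Z,c \right)} = -8 + \left(- 695 c + c\right) = -8 - 694 c$)
$\frac{189345 - 210753}{409471 + t{\left(203,-519 \right)}} = \frac{189345 - 210753}{409471 - -360178} = - \frac{21408}{409471 + \left(-8 + 360186\right)} = - \frac{21408}{409471 + 360178} = - \frac{21408}{769649}$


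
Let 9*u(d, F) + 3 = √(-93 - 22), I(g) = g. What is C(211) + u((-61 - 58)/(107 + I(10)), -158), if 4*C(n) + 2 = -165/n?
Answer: -2605/2532 + I*√115/9 ≈ -1.0288 + 1.1915*I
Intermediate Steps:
C(n) = -½ - 165/(4*n) (C(n) = -½ + (-165/n)/4 = -½ - 165/(4*n))
u(d, F) = -⅓ + I*√115/9 (u(d, F) = -⅓ + √(-93 - 22)/9 = -⅓ + √(-115)/9 = -⅓ + (I*√115)/9 = -⅓ + I*√115/9)
C(211) + u((-61 - 58)/(107 + I(10)), -158) = (¼)*(-165 - 2*211)/211 + (-⅓ + I*√115/9) = (¼)*(1/211)*(-165 - 422) + (-⅓ + I*√115/9) = (¼)*(1/211)*(-587) + (-⅓ + I*√115/9) = -587/844 + (-⅓ + I*√115/9) = -2605/2532 + I*√115/9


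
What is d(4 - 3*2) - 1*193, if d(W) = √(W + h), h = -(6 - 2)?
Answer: -193 + I*√6 ≈ -193.0 + 2.4495*I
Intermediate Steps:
h = -4 (h = -1*4 = -4)
d(W) = √(-4 + W) (d(W) = √(W - 4) = √(-4 + W))
d(4 - 3*2) - 1*193 = √(-4 + (4 - 3*2)) - 1*193 = √(-4 + (4 - 6)) - 193 = √(-4 - 2) - 193 = √(-6) - 193 = I*√6 - 193 = -193 + I*√6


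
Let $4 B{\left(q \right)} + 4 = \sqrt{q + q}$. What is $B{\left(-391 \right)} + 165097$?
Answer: $165096 + \frac{i \sqrt{782}}{4} \approx 1.651 \cdot 10^{5} + 6.9911 i$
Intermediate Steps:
$B{\left(q \right)} = -1 + \frac{\sqrt{2} \sqrt{q}}{4}$ ($B{\left(q \right)} = -1 + \frac{\sqrt{q + q}}{4} = -1 + \frac{\sqrt{2 q}}{4} = -1 + \frac{\sqrt{2} \sqrt{q}}{4}$)
$B{\left(-391 \right)} + 165097 = \left(-1 + \frac{\sqrt{2} \sqrt{-391}}{4}\right) + 165097 = \left(-1 + \frac{\sqrt{2} i \sqrt{391}}{4}\right) + 165097 = \left(-1 + \frac{i \sqrt{782}}{4}\right) + 165097 = 165096 + \frac{i \sqrt{782}}{4}$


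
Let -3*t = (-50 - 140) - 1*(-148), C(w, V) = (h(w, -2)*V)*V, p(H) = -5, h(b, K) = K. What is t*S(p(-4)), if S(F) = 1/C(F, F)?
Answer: -7/25 ≈ -0.28000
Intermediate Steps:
C(w, V) = -2*V² (C(w, V) = (-2*V)*V = -2*V²)
S(F) = -1/(2*F²) (S(F) = 1/(-2*F²) = -1/(2*F²))
t = 14 (t = -((-50 - 140) - 1*(-148))/3 = -(-190 + 148)/3 = -⅓*(-42) = 14)
t*S(p(-4)) = 14*(-½/(-5)²) = 14*(-½*1/25) = 14*(-1/50) = -7/25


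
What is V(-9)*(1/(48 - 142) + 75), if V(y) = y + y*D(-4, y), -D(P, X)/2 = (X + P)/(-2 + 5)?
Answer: -613263/94 ≈ -6524.1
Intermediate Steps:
D(P, X) = -2*P/3 - 2*X/3 (D(P, X) = -2*(X + P)/(-2 + 5) = -2*(P + X)/3 = -2*(P/3 + X/3) = -2*P/3 - 2*X/3)
V(y) = y + y*(8/3 - 2*y/3) (V(y) = y + y*(-2/3*(-4) - 2*y/3) = y + y*(8/3 - 2*y/3))
V(-9)*(1/(48 - 142) + 75) = ((1/3)*(-9)*(11 - 2*(-9)))*(1/(48 - 142) + 75) = ((1/3)*(-9)*(11 + 18))*(1/(-94) + 75) = ((1/3)*(-9)*29)*(-1/94 + 75) = -87*7049/94 = -613263/94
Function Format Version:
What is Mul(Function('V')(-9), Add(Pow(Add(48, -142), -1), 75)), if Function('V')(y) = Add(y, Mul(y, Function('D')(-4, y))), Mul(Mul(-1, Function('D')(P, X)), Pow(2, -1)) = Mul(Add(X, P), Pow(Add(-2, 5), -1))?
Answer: Rational(-613263, 94) ≈ -6524.1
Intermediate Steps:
Function('D')(P, X) = Add(Mul(Rational(-2, 3), P), Mul(Rational(-2, 3), X)) (Function('D')(P, X) = Mul(-2, Mul(Add(X, P), Pow(Add(-2, 5), -1))) = Mul(-2, Mul(Add(P, X), Pow(3, -1))) = Mul(-2, Mul(Add(P, X), Rational(1, 3))) = Mul(-2, Add(Mul(Rational(1, 3), P), Mul(Rational(1, 3), X))) = Add(Mul(Rational(-2, 3), P), Mul(Rational(-2, 3), X)))
Function('V')(y) = Add(y, Mul(y, Add(Rational(8, 3), Mul(Rational(-2, 3), y)))) (Function('V')(y) = Add(y, Mul(y, Add(Mul(Rational(-2, 3), -4), Mul(Rational(-2, 3), y)))) = Add(y, Mul(y, Add(Rational(8, 3), Mul(Rational(-2, 3), y)))))
Mul(Function('V')(-9), Add(Pow(Add(48, -142), -1), 75)) = Mul(Mul(Rational(1, 3), -9, Add(11, Mul(-2, -9))), Add(Pow(Add(48, -142), -1), 75)) = Mul(Mul(Rational(1, 3), -9, Add(11, 18)), Add(Pow(-94, -1), 75)) = Mul(Mul(Rational(1, 3), -9, 29), Add(Rational(-1, 94), 75)) = Mul(-87, Rational(7049, 94)) = Rational(-613263, 94)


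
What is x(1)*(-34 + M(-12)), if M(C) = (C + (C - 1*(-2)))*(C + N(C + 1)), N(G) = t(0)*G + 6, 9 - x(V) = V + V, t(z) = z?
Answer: 686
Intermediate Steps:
x(V) = 9 - 2*V (x(V) = 9 - (V + V) = 9 - 2*V)
N(G) = 6 (N(G) = 0*G + 6 = 0 + 6 = 6)
M(C) = (2 + 2*C)*(6 + C) (M(C) = (C + (C - 1*(-2)))*(C + 6) = (C + (C + 2))*(6 + C) = (C + (2 + C))*(6 + C) = (2 + 2*C)*(6 + C))
x(1)*(-34 + M(-12)) = (9 - 2*1)*(-34 + (12 + 2*(-12)**2 + 14*(-12))) = (9 - 2)*(-34 + (12 + 2*144 - 168)) = 7*(-34 + (12 + 288 - 168)) = 7*(-34 + 132) = 7*98 = 686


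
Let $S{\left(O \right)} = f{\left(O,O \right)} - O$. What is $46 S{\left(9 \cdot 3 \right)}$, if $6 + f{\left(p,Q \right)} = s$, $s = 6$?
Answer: $-1242$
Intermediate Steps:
$f{\left(p,Q \right)} = 0$ ($f{\left(p,Q \right)} = -6 + 6 = 0$)
$S{\left(O \right)} = - O$ ($S{\left(O \right)} = 0 - O = - O$)
$46 S{\left(9 \cdot 3 \right)} = 46 \left(- 9 \cdot 3\right) = 46 \left(\left(-1\right) 27\right) = 46 \left(-27\right) = -1242$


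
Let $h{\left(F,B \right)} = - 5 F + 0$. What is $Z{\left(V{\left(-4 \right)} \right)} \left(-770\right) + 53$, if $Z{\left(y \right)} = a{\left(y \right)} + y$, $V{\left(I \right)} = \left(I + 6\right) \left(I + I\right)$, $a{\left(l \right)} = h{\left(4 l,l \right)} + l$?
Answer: $-221707$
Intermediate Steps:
$h{\left(F,B \right)} = - 5 F$
$a{\left(l \right)} = - 19 l$ ($a{\left(l \right)} = - 5 \cdot 4 l + l = - 20 l + l = - 19 l$)
$V{\left(I \right)} = 2 I \left(6 + I\right)$ ($V{\left(I \right)} = \left(6 + I\right) 2 I = 2 I \left(6 + I\right)$)
$Z{\left(y \right)} = - 18 y$ ($Z{\left(y \right)} = - 19 y + y = - 18 y$)
$Z{\left(V{\left(-4 \right)} \right)} \left(-770\right) + 53 = - 18 \cdot 2 \left(-4\right) \left(6 - 4\right) \left(-770\right) + 53 = - 18 \cdot 2 \left(-4\right) 2 \left(-770\right) + 53 = \left(-18\right) \left(-16\right) \left(-770\right) + 53 = 288 \left(-770\right) + 53 = -221760 + 53 = -221707$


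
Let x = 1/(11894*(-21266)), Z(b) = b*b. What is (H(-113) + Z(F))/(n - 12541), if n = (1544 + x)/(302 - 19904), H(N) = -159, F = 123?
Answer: -74222559905099760/62179757521263703 ≈ -1.1937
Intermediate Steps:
Z(b) = b**2
x = -1/252937804 (x = (1/11894)*(-1/21266) = -1/252937804 ≈ -3.9535e-9)
n = -390535969375/4958086834008 (n = (1544 - 1/252937804)/(302 - 19904) = (390535969375/252937804)/(-19602) = (390535969375/252937804)*(-1/19602) = -390535969375/4958086834008 ≈ -0.078767)
(H(-113) + Z(F))/(n - 12541) = (-159 + 123**2)/(-390535969375/4958086834008 - 12541) = (-159 + 15129)/(-62179757521263703/4958086834008) = 14970*(-4958086834008/62179757521263703) = -74222559905099760/62179757521263703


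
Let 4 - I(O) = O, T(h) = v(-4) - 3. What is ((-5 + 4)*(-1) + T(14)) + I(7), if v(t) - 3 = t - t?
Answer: -2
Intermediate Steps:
v(t) = 3 (v(t) = 3 + (t - t) = 3 + 0 = 3)
T(h) = 0 (T(h) = 3 - 3 = 0)
I(O) = 4 - O
((-5 + 4)*(-1) + T(14)) + I(7) = ((-5 + 4)*(-1) + 0) + (4 - 1*7) = (-1*(-1) + 0) + (4 - 7) = (1 + 0) - 3 = 1 - 3 = -2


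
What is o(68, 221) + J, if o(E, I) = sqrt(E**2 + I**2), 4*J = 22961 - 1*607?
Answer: 11177/2 + 17*sqrt(185) ≈ 5819.7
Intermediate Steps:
J = 11177/2 (J = (22961 - 1*607)/4 = (22961 - 607)/4 = (1/4)*22354 = 11177/2 ≈ 5588.5)
o(68, 221) + J = sqrt(68**2 + 221**2) + 11177/2 = sqrt(4624 + 48841) + 11177/2 = sqrt(53465) + 11177/2 = 17*sqrt(185) + 11177/2 = 11177/2 + 17*sqrt(185)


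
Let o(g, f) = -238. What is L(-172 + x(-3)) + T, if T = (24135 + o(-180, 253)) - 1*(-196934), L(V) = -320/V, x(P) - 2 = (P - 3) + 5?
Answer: 37762421/171 ≈ 2.2083e+5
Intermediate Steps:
x(P) = 4 + P (x(P) = 2 + ((P - 3) + 5) = 2 + ((-3 + P) + 5) = 2 + (2 + P) = 4 + P)
T = 220831 (T = (24135 - 238) - 1*(-196934) = 23897 + 196934 = 220831)
L(-172 + x(-3)) + T = -320/(-172 + (4 - 3)) + 220831 = -320/(-172 + 1) + 220831 = -320/(-171) + 220831 = -320*(-1/171) + 220831 = 320/171 + 220831 = 37762421/171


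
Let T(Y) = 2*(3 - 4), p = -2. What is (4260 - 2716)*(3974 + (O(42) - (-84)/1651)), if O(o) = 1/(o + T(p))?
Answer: 50652458403/8255 ≈ 6.1360e+6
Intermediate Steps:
T(Y) = -2 (T(Y) = 2*(-1) = -2)
O(o) = 1/(-2 + o) (O(o) = 1/(o - 2) = 1/(-2 + o))
(4260 - 2716)*(3974 + (O(42) - (-84)/1651)) = (4260 - 2716)*(3974 + (1/(-2 + 42) - (-84)/1651)) = 1544*(3974 + (1/40 - (-84)/1651)) = 1544*(3974 + (1/40 - 1*(-84/1651))) = 1544*(3974 + (1/40 + 84/1651)) = 1544*(3974 + 5011/66040) = 1544*(262447971/66040) = 50652458403/8255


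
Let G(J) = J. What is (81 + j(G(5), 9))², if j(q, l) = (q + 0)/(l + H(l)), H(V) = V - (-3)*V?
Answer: 532900/81 ≈ 6579.0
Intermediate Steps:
H(V) = 4*V (H(V) = V + 3*V = 4*V)
j(q, l) = q/(5*l) (j(q, l) = (q + 0)/(l + 4*l) = q/((5*l)) = q*(1/(5*l)) = q/(5*l))
(81 + j(G(5), 9))² = (81 + (⅕)*5/9)² = (81 + (⅕)*5*(⅑))² = (81 + ⅑)² = (730/9)² = 532900/81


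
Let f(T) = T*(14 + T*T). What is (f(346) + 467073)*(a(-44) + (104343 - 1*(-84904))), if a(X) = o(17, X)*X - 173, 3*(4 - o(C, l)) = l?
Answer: 7886591893658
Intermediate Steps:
f(T) = T*(14 + T²)
o(C, l) = 4 - l/3
a(X) = -173 + X*(4 - X/3) (a(X) = (4 - X/3)*X - 173 = X*(4 - X/3) - 173 = -173 + X*(4 - X/3))
(f(346) + 467073)*(a(-44) + (104343 - 1*(-84904))) = (346*(14 + 346²) + 467073)*((-173 - ⅓*(-44)*(-12 - 44)) + (104343 - 1*(-84904))) = (346*(14 + 119716) + 467073)*((-173 - ⅓*(-44)*(-56)) + (104343 + 84904)) = (346*119730 + 467073)*((-173 - 2464/3) + 189247) = (41426580 + 467073)*(-2983/3 + 189247) = 41893653*(564758/3) = 7886591893658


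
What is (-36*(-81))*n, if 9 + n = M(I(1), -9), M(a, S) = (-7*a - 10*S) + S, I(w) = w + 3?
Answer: 128304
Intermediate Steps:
I(w) = 3 + w
M(a, S) = -9*S - 7*a (M(a, S) = (-10*S - 7*a) + S = -9*S - 7*a)
n = 44 (n = -9 + (-9*(-9) - 7*(3 + 1)) = -9 + (81 - 7*4) = -9 + (81 - 28) = -9 + 53 = 44)
(-36*(-81))*n = -36*(-81)*44 = 2916*44 = 128304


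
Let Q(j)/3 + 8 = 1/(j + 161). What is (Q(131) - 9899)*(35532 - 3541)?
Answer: -92694338383/292 ≈ -3.1745e+8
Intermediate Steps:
Q(j) = -24 + 3/(161 + j) (Q(j) = -24 + 3/(j + 161) = -24 + 3/(161 + j))
(Q(131) - 9899)*(35532 - 3541) = (3*(-1287 - 8*131)/(161 + 131) - 9899)*(35532 - 3541) = (3*(-1287 - 1048)/292 - 9899)*31991 = (3*(1/292)*(-2335) - 9899)*31991 = (-7005/292 - 9899)*31991 = -2897513/292*31991 = -92694338383/292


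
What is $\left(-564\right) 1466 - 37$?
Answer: $-826861$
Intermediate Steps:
$\left(-564\right) 1466 - 37 = -826824 + \left(-550 + 513\right) = -826824 - 37 = -826861$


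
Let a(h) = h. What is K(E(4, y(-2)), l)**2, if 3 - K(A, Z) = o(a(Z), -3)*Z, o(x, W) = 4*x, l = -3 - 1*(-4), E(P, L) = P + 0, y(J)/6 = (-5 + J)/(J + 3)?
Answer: 1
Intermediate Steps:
y(J) = 6*(-5 + J)/(3 + J) (y(J) = 6*((-5 + J)/(J + 3)) = 6*((-5 + J)/(3 + J)) = 6*(-5 + J)/(3 + J))
E(P, L) = P
l = 1 (l = -3 + 4 = 1)
K(A, Z) = 3 - 4*Z**2 (K(A, Z) = 3 - 4*Z*Z = 3 - 4*Z**2)
K(E(4, y(-2)), l)**2 = (3 - 4*1**2)**2 = (3 - 4*1)**2 = (3 - 4)**2 = (-1)**2 = 1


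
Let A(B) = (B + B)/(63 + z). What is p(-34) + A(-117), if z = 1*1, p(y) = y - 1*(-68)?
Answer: 971/32 ≈ 30.344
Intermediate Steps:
p(y) = 68 + y (p(y) = y + 68 = 68 + y)
z = 1
A(B) = B/32 (A(B) = (B + B)/(63 + 1) = (2*B)/64 = (2*B)*(1/64) = B/32)
p(-34) + A(-117) = (68 - 34) + (1/32)*(-117) = 34 - 117/32 = 971/32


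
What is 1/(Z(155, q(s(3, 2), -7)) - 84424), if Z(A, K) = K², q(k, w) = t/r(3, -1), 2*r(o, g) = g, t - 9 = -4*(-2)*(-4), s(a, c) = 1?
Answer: -1/82308 ≈ -1.2149e-5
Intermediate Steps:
t = -23 (t = 9 - 4*(-2)*(-4) = 9 + 8*(-4) = 9 - 32 = -23)
r(o, g) = g/2
q(k, w) = 46 (q(k, w) = -23/((½)*(-1)) = -23/(-½) = -23*(-2) = 46)
1/(Z(155, q(s(3, 2), -7)) - 84424) = 1/(46² - 84424) = 1/(2116 - 84424) = 1/(-82308) = -1/82308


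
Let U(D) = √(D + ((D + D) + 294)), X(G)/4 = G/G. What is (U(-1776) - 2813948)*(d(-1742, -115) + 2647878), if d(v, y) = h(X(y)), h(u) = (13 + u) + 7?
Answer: -7451058537096 + 2647902*I*√5034 ≈ -7.4511e+12 + 1.8787e+8*I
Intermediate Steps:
X(G) = 4 (X(G) = 4*(G/G) = 4*1 = 4)
U(D) = √(294 + 3*D) (U(D) = √(D + (2*D + 294)) = √(D + (294 + 2*D)) = √(294 + 3*D))
h(u) = 20 + u
d(v, y) = 24 (d(v, y) = 20 + 4 = 24)
(U(-1776) - 2813948)*(d(-1742, -115) + 2647878) = (√(294 + 3*(-1776)) - 2813948)*(24 + 2647878) = (√(294 - 5328) - 2813948)*2647902 = (√(-5034) - 2813948)*2647902 = (I*√5034 - 2813948)*2647902 = (-2813948 + I*√5034)*2647902 = -7451058537096 + 2647902*I*√5034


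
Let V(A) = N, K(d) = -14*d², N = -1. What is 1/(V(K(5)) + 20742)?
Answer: 1/20741 ≈ 4.8214e-5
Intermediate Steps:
V(A) = -1
1/(V(K(5)) + 20742) = 1/(-1 + 20742) = 1/20741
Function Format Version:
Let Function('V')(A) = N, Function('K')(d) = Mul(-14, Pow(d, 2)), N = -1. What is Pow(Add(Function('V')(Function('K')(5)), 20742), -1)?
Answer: Rational(1, 20741) ≈ 4.8214e-5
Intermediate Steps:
Function('V')(A) = -1
Pow(Add(Function('V')(Function('K')(5)), 20742), -1) = Pow(Add(-1, 20742), -1) = Pow(20741, -1) = Rational(1, 20741)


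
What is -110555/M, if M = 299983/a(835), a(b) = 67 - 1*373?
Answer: 33829830/299983 ≈ 112.77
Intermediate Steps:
a(b) = -306 (a(b) = 67 - 373 = -306)
M = -299983/306 (M = 299983/(-306) = 299983*(-1/306) = -299983/306 ≈ -980.34)
-110555/M = -110555/(-299983/306) = -110555*(-306/299983) = 33829830/299983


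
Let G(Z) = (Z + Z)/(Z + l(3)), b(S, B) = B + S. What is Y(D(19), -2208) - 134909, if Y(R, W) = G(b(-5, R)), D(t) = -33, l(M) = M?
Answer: -4721739/35 ≈ -1.3491e+5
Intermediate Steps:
G(Z) = 2*Z/(3 + Z) (G(Z) = (Z + Z)/(Z + 3) = (2*Z)/(3 + Z) = 2*Z/(3 + Z))
Y(R, W) = 2*(-5 + R)/(-2 + R) (Y(R, W) = 2*(R - 5)/(3 + (R - 5)) = 2*(-5 + R)/(3 + (-5 + R)) = 2*(-5 + R)/(-2 + R))
Y(D(19), -2208) - 134909 = 2*(-5 - 33)/(-2 - 33) - 134909 = 2*(-38)/(-35) - 134909 = 2*(-1/35)*(-38) - 134909 = 76/35 - 134909 = -4721739/35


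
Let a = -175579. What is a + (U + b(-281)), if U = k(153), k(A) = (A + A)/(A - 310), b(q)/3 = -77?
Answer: -27602476/157 ≈ -1.7581e+5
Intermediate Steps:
b(q) = -231 (b(q) = 3*(-77) = -231)
k(A) = 2*A/(-310 + A) (k(A) = (2*A)/(-310 + A) = 2*A/(-310 + A))
U = -306/157 (U = 2*153/(-310 + 153) = 2*153/(-157) = 2*153*(-1/157) = -306/157 ≈ -1.9490)
a + (U + b(-281)) = -175579 + (-306/157 - 231) = -175579 - 36573/157 = -27602476/157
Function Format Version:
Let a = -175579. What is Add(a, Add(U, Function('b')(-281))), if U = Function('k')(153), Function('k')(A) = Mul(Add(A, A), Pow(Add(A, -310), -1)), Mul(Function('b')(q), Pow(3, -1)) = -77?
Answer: Rational(-27602476, 157) ≈ -1.7581e+5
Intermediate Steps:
Function('b')(q) = -231 (Function('b')(q) = Mul(3, -77) = -231)
Function('k')(A) = Mul(2, A, Pow(Add(-310, A), -1)) (Function('k')(A) = Mul(Mul(2, A), Pow(Add(-310, A), -1)) = Mul(2, A, Pow(Add(-310, A), -1)))
U = Rational(-306, 157) (U = Mul(2, 153, Pow(Add(-310, 153), -1)) = Mul(2, 153, Pow(-157, -1)) = Mul(2, 153, Rational(-1, 157)) = Rational(-306, 157) ≈ -1.9490)
Add(a, Add(U, Function('b')(-281))) = Add(-175579, Add(Rational(-306, 157), -231)) = Add(-175579, Rational(-36573, 157)) = Rational(-27602476, 157)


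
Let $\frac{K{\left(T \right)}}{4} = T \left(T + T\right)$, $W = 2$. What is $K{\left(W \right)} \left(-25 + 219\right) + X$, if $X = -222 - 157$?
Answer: $5829$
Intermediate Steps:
$X = -379$
$K{\left(T \right)} = 8 T^{2}$ ($K{\left(T \right)} = 4 T \left(T + T\right) = 4 T 2 T = 4 \cdot 2 T^{2} = 8 T^{2}$)
$K{\left(W \right)} \left(-25 + 219\right) + X = 8 \cdot 2^{2} \left(-25 + 219\right) - 379 = 8 \cdot 4 \cdot 194 - 379 = 32 \cdot 194 - 379 = 6208 - 379 = 5829$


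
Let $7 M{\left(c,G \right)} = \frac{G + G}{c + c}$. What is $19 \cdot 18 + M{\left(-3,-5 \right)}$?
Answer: $\frac{7187}{21} \approx 342.24$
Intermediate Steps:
$M{\left(c,G \right)} = \frac{G}{7 c}$ ($M{\left(c,G \right)} = \frac{\left(G + G\right) \frac{1}{c + c}}{7} = \frac{2 G \frac{1}{2 c}}{7} = \frac{G \frac{1}{c}}{7} = \frac{G}{7 c}$)
$19 \cdot 18 + M{\left(-3,-5 \right)} = 19 \cdot 18 + \frac{1}{7} \left(-5\right) \frac{1}{-3} = 342 + \frac{1}{7} \left(-5\right) \left(- \frac{1}{3}\right) = 342 + \frac{5}{21} = \frac{7187}{21}$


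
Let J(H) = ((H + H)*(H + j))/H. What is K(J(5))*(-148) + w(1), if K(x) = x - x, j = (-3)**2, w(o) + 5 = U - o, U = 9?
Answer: 3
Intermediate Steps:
w(o) = 4 - o (w(o) = -5 + (9 - o) = 4 - o)
j = 9
J(H) = 18 + 2*H (J(H) = ((H + H)*(H + 9))/H = ((2*H)*(9 + H))/H = (2*H*(9 + H))/H = 18 + 2*H)
K(x) = 0
K(J(5))*(-148) + w(1) = 0*(-148) + (4 - 1*1) = 0 + (4 - 1) = 0 + 3 = 3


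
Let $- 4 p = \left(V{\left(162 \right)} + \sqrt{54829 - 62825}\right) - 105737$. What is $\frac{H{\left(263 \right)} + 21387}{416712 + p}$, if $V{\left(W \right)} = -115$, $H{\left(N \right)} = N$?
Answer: $\frac{38378955000}{785616324499} + \frac{43300 i \sqrt{1999}}{785616324499} \approx 0.048852 + 2.4642 \cdot 10^{-6} i$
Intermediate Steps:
$p = 26463 - \frac{i \sqrt{1999}}{2}$ ($p = - \frac{\left(-115 + \sqrt{54829 - 62825}\right) - 105737}{4} = - \frac{\left(-115 + \sqrt{-7996}\right) - 105737}{4} = - \frac{\left(-115 + 2 i \sqrt{1999}\right) - 105737}{4} = - \frac{-105852 + 2 i \sqrt{1999}}{4} = 26463 - \frac{i \sqrt{1999}}{2} \approx 26463.0 - 22.355 i$)
$\frac{H{\left(263 \right)} + 21387}{416712 + p} = \frac{263 + 21387}{416712 + \left(26463 - \frac{i \sqrt{1999}}{2}\right)} = \frac{21650}{443175 - \frac{i \sqrt{1999}}{2}}$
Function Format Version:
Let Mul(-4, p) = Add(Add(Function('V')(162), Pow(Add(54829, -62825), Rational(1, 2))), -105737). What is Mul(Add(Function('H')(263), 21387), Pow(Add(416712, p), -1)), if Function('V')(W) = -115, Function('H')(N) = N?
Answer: Add(Rational(38378955000, 785616324499), Mul(Rational(43300, 785616324499), I, Pow(1999, Rational(1, 2)))) ≈ Add(0.048852, Mul(2.4642e-6, I))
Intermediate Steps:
p = Add(26463, Mul(Rational(-1, 2), I, Pow(1999, Rational(1, 2)))) (p = Mul(Rational(-1, 4), Add(Add(-115, Pow(Add(54829, -62825), Rational(1, 2))), -105737)) = Mul(Rational(-1, 4), Add(Add(-115, Pow(-7996, Rational(1, 2))), -105737)) = Mul(Rational(-1, 4), Add(Add(-115, Mul(2, I, Pow(1999, Rational(1, 2)))), -105737)) = Mul(Rational(-1, 4), Add(-105852, Mul(2, I, Pow(1999, Rational(1, 2))))) = Add(26463, Mul(Rational(-1, 2), I, Pow(1999, Rational(1, 2)))) ≈ Add(26463., Mul(-22.355, I)))
Mul(Add(Function('H')(263), 21387), Pow(Add(416712, p), -1)) = Mul(Add(263, 21387), Pow(Add(416712, Add(26463, Mul(Rational(-1, 2), I, Pow(1999, Rational(1, 2))))), -1)) = Mul(21650, Pow(Add(443175, Mul(Rational(-1, 2), I, Pow(1999, Rational(1, 2)))), -1))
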